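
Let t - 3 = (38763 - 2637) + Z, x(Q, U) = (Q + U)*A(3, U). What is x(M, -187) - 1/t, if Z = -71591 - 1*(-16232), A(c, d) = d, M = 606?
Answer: -1506728189/19230 ≈ -78353.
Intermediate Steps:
x(Q, U) = U*(Q + U) (x(Q, U) = (Q + U)*U = U*(Q + U))
Z = -55359 (Z = -71591 + 16232 = -55359)
t = -19230 (t = 3 + ((38763 - 2637) - 55359) = 3 + (36126 - 55359) = 3 - 19233 = -19230)
x(M, -187) - 1/t = -187*(606 - 187) - 1/(-19230) = -187*419 - 1*(-1/19230) = -78353 + 1/19230 = -1506728189/19230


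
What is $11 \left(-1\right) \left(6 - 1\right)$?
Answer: $-55$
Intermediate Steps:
$11 \left(-1\right) \left(6 - 1\right) = - 11 \left(6 - 1\right) = \left(-11\right) 5 = -55$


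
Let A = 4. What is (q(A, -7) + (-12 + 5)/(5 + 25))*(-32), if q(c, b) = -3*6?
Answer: 8752/15 ≈ 583.47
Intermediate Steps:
q(c, b) = -18
(q(A, -7) + (-12 + 5)/(5 + 25))*(-32) = (-18 + (-12 + 5)/(5 + 25))*(-32) = (-18 - 7/30)*(-32) = -547/30*(-32) = 8752/15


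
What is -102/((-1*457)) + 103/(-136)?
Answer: -33199/62152 ≈ -0.53416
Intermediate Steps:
-102/((-1*457)) + 103/(-136) = -102/(-457) + 103*(-1/136) = -102*(-1/457) - 103/136 = 102/457 - 103/136 = -33199/62152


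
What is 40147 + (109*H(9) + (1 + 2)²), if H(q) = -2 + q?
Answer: 40919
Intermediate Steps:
40147 + (109*H(9) + (1 + 2)²) = 40147 + (109*(-2 + 9) + (1 + 2)²) = 40147 + (109*7 + 3²) = 40147 + (763 + 9) = 40147 + 772 = 40919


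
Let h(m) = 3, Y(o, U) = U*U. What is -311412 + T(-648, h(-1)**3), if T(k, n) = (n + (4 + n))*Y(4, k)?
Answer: 24043020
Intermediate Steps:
Y(o, U) = U**2
T(k, n) = k**2*(4 + 2*n) (T(k, n) = (n + (4 + n))*k**2 = (4 + 2*n)*k**2 = k**2*(4 + 2*n))
-311412 + T(-648, h(-1)**3) = -311412 + 2*(-648)**2*(2 + 3**3) = -311412 + 2*419904*(2 + 27) = -311412 + 2*419904*29 = -311412 + 24354432 = 24043020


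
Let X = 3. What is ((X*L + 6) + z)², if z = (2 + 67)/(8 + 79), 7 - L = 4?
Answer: 209764/841 ≈ 249.42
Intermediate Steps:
L = 3 (L = 7 - 1*4 = 7 - 4 = 3)
z = 23/29 (z = 69/87 = 69*(1/87) = 23/29 ≈ 0.79310)
((X*L + 6) + z)² = ((3*3 + 6) + 23/29)² = ((9 + 6) + 23/29)² = (15 + 23/29)² = (458/29)² = 209764/841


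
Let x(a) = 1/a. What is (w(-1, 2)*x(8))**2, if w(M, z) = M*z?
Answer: 1/16 ≈ 0.062500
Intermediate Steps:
(w(-1, 2)*x(8))**2 = (-1*2/8)**2 = (-2*1/8)**2 = (-1/4)**2 = 1/16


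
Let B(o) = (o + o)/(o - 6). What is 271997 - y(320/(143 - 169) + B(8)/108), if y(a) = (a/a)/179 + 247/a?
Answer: 11004183189/40454 ≈ 2.7202e+5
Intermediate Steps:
B(o) = 2*o/(-6 + o) (B(o) = (2*o)/(-6 + o) = 2*o/(-6 + o))
y(a) = 1/179 + 247/a (y(a) = 1*(1/179) + 247/a = 1/179 + 247/a)
271997 - y(320/(143 - 169) + B(8)/108) = 271997 - (44213 + (320/(143 - 169) + (2*8/(-6 + 8))/108))/(179*(320/(143 - 169) + (2*8/(-6 + 8))/108)) = 271997 - (44213 + (320/(-26) + (2*8/2)*(1/108)))/(179*(320/(-26) + (2*8/2)*(1/108))) = 271997 - (44213 + (320*(-1/26) + (2*8*(1/2))*(1/108)))/(179*(320*(-1/26) + (2*8*(1/2))*(1/108))) = 271997 - (44213 + (-160/13 + 8*(1/108)))/(179*(-160/13 + 8*(1/108))) = 271997 - (44213 + (-160/13 + 2/27))/(179*(-160/13 + 2/27)) = 271997 - (44213 - 4294/351)/(179*(-4294/351)) = 271997 - (-351)*15514469/(179*4294*351) = 271997 - 1*(-816551/40454) = 271997 + 816551/40454 = 11004183189/40454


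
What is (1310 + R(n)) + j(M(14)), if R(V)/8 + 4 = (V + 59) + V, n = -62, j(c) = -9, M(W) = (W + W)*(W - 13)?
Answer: 749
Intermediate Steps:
M(W) = 2*W*(-13 + W) (M(W) = (2*W)*(-13 + W) = 2*W*(-13 + W))
R(V) = 440 + 16*V (R(V) = -32 + 8*((V + 59) + V) = -32 + 8*((59 + V) + V) = -32 + 8*(59 + 2*V) = -32 + (472 + 16*V) = 440 + 16*V)
(1310 + R(n)) + j(M(14)) = (1310 + (440 + 16*(-62))) - 9 = (1310 + (440 - 992)) - 9 = (1310 - 552) - 9 = 758 - 9 = 749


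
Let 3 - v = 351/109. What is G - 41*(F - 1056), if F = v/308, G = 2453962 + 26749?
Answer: 21183990997/8393 ≈ 2.5240e+6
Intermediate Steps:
v = -24/109 (v = 3 - 351/109 = -24/109 ≈ -0.22018)
G = 2480711
F = -6/8393 (F = -24/109/308 = -24/109*1/308 = -6/8393 ≈ -0.00071488)
G - 41*(F - 1056) = 2480711 - 41*(-6/8393 - 1056) = 2480711 - 41*(-8863014/8393) = 2480711 + 363383574/8393 = 21183990997/8393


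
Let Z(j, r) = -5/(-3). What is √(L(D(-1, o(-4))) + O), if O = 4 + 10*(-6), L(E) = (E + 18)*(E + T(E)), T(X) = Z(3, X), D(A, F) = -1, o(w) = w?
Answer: I*√402/3 ≈ 6.6833*I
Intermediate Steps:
Z(j, r) = 5/3 (Z(j, r) = -5*(-⅓) = 5/3)
T(X) = 5/3
L(E) = (18 + E)*(5/3 + E) (L(E) = (E + 18)*(E + 5/3) = (18 + E)*(5/3 + E))
O = -56 (O = 4 - 60 = -56)
√(L(D(-1, o(-4))) + O) = √((30 + (-1)² + (59/3)*(-1)) - 56) = √((30 + 1 - 59/3) - 56) = √(34/3 - 56) = √(-134/3) = I*√402/3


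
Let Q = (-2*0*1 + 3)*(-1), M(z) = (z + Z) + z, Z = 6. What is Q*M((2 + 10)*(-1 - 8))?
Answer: 630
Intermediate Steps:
M(z) = 6 + 2*z (M(z) = (z + 6) + z = (6 + z) + z = 6 + 2*z)
Q = -3 (Q = (0*1 + 3)*(-1) = (0 + 3)*(-1) = 3*(-1) = -3)
Q*M((2 + 10)*(-1 - 8)) = -3*(6 + 2*((2 + 10)*(-1 - 8))) = -3*(6 + 2*(12*(-9))) = -3*(6 + 2*(-108)) = -3*(6 - 216) = -3*(-210) = 630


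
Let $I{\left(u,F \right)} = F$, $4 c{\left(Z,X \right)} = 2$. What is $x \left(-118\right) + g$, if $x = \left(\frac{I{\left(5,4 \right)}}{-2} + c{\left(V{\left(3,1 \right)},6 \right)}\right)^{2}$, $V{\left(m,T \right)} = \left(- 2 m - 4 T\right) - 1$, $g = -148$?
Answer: $- \frac{827}{2} \approx -413.5$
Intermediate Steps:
$V{\left(m,T \right)} = -1 - 4 T - 2 m$ ($V{\left(m,T \right)} = \left(- 4 T - 2 m\right) - 1 = -1 - 4 T - 2 m$)
$c{\left(Z,X \right)} = \frac{1}{2}$ ($c{\left(Z,X \right)} = \frac{1}{4} \cdot 2 = \frac{1}{2}$)
$x = \frac{9}{4}$ ($x = \left(\frac{4}{-2} + \frac{1}{2}\right)^{2} = \left(4 \left(- \frac{1}{2}\right) + \frac{1}{2}\right)^{2} = \left(-2 + \frac{1}{2}\right)^{2} = \left(- \frac{3}{2}\right)^{2} = \frac{9}{4} \approx 2.25$)
$x \left(-118\right) + g = \frac{9}{4} \left(-118\right) - 148 = - \frac{531}{2} - 148 = - \frac{827}{2}$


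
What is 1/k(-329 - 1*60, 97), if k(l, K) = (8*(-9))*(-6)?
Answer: 1/432 ≈ 0.0023148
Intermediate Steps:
k(l, K) = 432 (k(l, K) = -72*(-6) = 432)
1/k(-329 - 1*60, 97) = 1/432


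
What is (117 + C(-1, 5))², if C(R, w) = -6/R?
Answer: 15129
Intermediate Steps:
(117 + C(-1, 5))² = (117 - 6/(-1))² = (117 - 6*(-1))² = (117 + 6)² = 123² = 15129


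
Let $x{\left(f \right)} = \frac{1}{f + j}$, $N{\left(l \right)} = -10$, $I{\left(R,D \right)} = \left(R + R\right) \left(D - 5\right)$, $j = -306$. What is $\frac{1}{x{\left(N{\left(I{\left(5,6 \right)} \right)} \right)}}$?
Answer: $-316$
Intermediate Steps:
$I{\left(R,D \right)} = 2 R \left(-5 + D\right)$
$x{\left(f \right)} = \frac{1}{-306 + f}$ ($x{\left(f \right)} = \frac{1}{f - 306} = \frac{1}{-306 + f}$)
$\frac{1}{x{\left(N{\left(I{\left(5,6 \right)} \right)} \right)}} = \frac{1}{\frac{1}{-306 - 10}} = \frac{1}{\frac{1}{-316}} = \frac{1}{- \frac{1}{316}} = -316$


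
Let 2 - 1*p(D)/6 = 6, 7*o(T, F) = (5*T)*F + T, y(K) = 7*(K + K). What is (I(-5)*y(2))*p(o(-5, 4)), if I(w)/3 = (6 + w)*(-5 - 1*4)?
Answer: 18144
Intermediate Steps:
y(K) = 14*K (y(K) = 7*(2*K) = 14*K)
o(T, F) = T/7 + 5*F*T/7 (o(T, F) = ((5*T)*F + T)/7 = (5*F*T + T)/7 = (T + 5*F*T)/7 = T/7 + 5*F*T/7)
p(D) = -24 (p(D) = 12 - 6*6 = 12 - 36 = -24)
I(w) = -162 - 27*w (I(w) = 3*((6 + w)*(-5 - 1*4)) = 3*((6 + w)*(-5 - 4)) = 3*((6 + w)*(-9)) = 3*(-54 - 9*w) = -162 - 27*w)
(I(-5)*y(2))*p(o(-5, 4)) = ((-162 - 27*(-5))*(14*2))*(-24) = ((-162 + 135)*28)*(-24) = -27*28*(-24) = -756*(-24) = 18144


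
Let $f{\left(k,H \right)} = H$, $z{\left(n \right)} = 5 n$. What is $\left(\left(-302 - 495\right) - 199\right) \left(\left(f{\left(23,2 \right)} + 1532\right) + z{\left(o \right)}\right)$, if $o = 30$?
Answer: $-1677264$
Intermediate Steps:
$\left(\left(-302 - 495\right) - 199\right) \left(\left(f{\left(23,2 \right)} + 1532\right) + z{\left(o \right)}\right) = \left(\left(-302 - 495\right) - 199\right) \left(\left(2 + 1532\right) + 5 \cdot 30\right) = \left(-797 - 199\right) \left(1534 + 150\right) = \left(-996\right) 1684 = -1677264$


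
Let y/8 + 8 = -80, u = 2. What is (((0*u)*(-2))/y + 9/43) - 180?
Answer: -7731/43 ≈ -179.79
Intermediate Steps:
y = -704 (y = -64 + 8*(-80) = -64 - 640 = -704)
(((0*u)*(-2))/y + 9/43) - 180 = (((0*2)*(-2))/(-704) + 9/43) - 180 = ((0*(-2))*(-1/704) + 9*(1/43)) - 180 = (0*(-1/704) + 9/43) - 180 = (0 + 9/43) - 180 = 9/43 - 180 = -7731/43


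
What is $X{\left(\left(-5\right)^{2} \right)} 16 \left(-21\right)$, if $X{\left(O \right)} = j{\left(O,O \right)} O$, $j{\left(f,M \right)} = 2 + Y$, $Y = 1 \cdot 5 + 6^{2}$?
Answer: $-361200$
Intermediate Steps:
$Y = 41$ ($Y = 5 + 36 = 41$)
$j{\left(f,M \right)} = 43$ ($j{\left(f,M \right)} = 2 + 41 = 43$)
$X{\left(O \right)} = 43 O$
$X{\left(\left(-5\right)^{2} \right)} 16 \left(-21\right) = 43 \left(-5\right)^{2} \cdot 16 \left(-21\right) = 43 \cdot 25 \cdot 16 \left(-21\right) = 1075 \cdot 16 \left(-21\right) = 17200 \left(-21\right) = -361200$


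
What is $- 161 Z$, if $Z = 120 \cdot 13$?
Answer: $-251160$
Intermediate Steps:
$Z = 1560$
$- 161 Z = \left(-161\right) 1560 = -251160$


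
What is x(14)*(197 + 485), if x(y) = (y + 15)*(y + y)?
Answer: 553784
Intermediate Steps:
x(y) = 2*y*(15 + y) (x(y) = (15 + y)*(2*y) = 2*y*(15 + y))
x(14)*(197 + 485) = (2*14*(15 + 14))*(197 + 485) = (2*14*29)*682 = 812*682 = 553784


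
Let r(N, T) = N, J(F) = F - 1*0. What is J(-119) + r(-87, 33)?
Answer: -206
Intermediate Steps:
J(F) = F (J(F) = F + 0 = F)
J(-119) + r(-87, 33) = -119 - 87 = -206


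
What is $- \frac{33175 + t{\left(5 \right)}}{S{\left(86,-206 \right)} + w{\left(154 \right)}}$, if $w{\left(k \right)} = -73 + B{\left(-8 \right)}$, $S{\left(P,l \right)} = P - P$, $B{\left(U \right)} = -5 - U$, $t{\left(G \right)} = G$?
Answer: $474$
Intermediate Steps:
$S{\left(P,l \right)} = 0$
$w{\left(k \right)} = -70$ ($w{\left(k \right)} = -73 - -3 = -73 + \left(-5 + 8\right) = -73 + 3 = -70$)
$- \frac{33175 + t{\left(5 \right)}}{S{\left(86,-206 \right)} + w{\left(154 \right)}} = - \frac{33175 + 5}{0 - 70} = - \frac{33180}{-70} = - \frac{33180 \left(-1\right)}{70} = \left(-1\right) \left(-474\right) = 474$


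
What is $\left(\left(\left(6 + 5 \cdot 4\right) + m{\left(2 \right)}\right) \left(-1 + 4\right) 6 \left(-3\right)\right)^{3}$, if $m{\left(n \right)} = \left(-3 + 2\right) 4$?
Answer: $-1676676672$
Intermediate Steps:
$m{\left(n \right)} = -4$ ($m{\left(n \right)} = \left(-1\right) 4 = -4$)
$\left(\left(\left(6 + 5 \cdot 4\right) + m{\left(2 \right)}\right) \left(-1 + 4\right) 6 \left(-3\right)\right)^{3} = \left(\left(\left(6 + 5 \cdot 4\right) - 4\right) \left(-1 + 4\right) 6 \left(-3\right)\right)^{3} = \left(\left(\left(6 + 20\right) - 4\right) 3 \cdot 6 \left(-3\right)\right)^{3} = \left(\left(26 - 4\right) 3 \cdot 6 \left(-3\right)\right)^{3} = \left(22 \cdot 3 \cdot 6 \left(-3\right)\right)^{3} = \left(66 \cdot 6 \left(-3\right)\right)^{3} = \left(396 \left(-3\right)\right)^{3} = \left(-1188\right)^{3} = -1676676672$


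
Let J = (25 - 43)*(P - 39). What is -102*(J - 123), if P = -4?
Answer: -66402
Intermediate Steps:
J = 774 (J = (25 - 43)*(-4 - 39) = -18*(-43) = 774)
-102*(J - 123) = -102*(774 - 123) = -102*651 = -66402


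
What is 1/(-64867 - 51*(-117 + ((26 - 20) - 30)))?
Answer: -1/57676 ≈ -1.7338e-5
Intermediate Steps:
1/(-64867 - 51*(-117 + ((26 - 20) - 30))) = 1/(-64867 - 51*(-117 + (6 - 30))) = 1/(-64867 - 51*(-117 - 24)) = 1/(-64867 - 51*(-141)) = 1/(-64867 + 7191) = 1/(-57676) = -1/57676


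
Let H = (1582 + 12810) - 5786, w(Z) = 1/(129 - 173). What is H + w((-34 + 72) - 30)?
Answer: 378663/44 ≈ 8606.0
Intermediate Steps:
w(Z) = -1/44 (w(Z) = 1/(-44) = -1/44)
H = 8606 (H = 14392 - 5786 = 8606)
H + w((-34 + 72) - 30) = 8606 - 1/44 = 378663/44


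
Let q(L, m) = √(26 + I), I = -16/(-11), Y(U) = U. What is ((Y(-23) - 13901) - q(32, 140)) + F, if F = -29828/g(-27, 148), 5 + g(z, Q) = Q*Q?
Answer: -304951504/21899 - √3322/11 ≈ -13931.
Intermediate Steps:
g(z, Q) = -5 + Q² (g(z, Q) = -5 + Q*Q = -5 + Q²)
I = 16/11 (I = -16*(-1/11) = 16/11 ≈ 1.4545)
q(L, m) = √3322/11 (q(L, m) = √(26 + 16/11) = √(302/11) = √3322/11)
F = -29828/21899 (F = -29828/(-5 + 148²) = -29828/(-5 + 21904) = -29828/21899 ≈ -1.3621)
((Y(-23) - 13901) - q(32, 140)) + F = ((-23 - 13901) - √3322/11) - 29828/21899 = (-13924 - √3322/11) - 29828/21899 = -304951504/21899 - √3322/11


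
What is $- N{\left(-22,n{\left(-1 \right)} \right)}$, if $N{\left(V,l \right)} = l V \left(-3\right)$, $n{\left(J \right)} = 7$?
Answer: $-462$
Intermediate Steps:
$N{\left(V,l \right)} = - 3 V l$ ($N{\left(V,l \right)} = V l \left(-3\right) = - 3 V l$)
$- N{\left(-22,n{\left(-1 \right)} \right)} = - \left(-3\right) \left(-22\right) 7 = \left(-1\right) 462 = -462$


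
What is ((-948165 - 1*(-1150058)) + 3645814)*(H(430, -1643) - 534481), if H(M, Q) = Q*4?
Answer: -2081813415471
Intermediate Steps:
H(M, Q) = 4*Q
((-948165 - 1*(-1150058)) + 3645814)*(H(430, -1643) - 534481) = ((-948165 - 1*(-1150058)) + 3645814)*(4*(-1643) - 534481) = ((-948165 + 1150058) + 3645814)*(-6572 - 534481) = (201893 + 3645814)*(-541053) = 3847707*(-541053) = -2081813415471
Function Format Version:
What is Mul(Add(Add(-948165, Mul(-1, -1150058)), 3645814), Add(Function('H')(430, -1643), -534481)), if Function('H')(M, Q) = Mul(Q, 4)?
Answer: -2081813415471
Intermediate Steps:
Function('H')(M, Q) = Mul(4, Q)
Mul(Add(Add(-948165, Mul(-1, -1150058)), 3645814), Add(Function('H')(430, -1643), -534481)) = Mul(Add(Add(-948165, Mul(-1, -1150058)), 3645814), Add(Mul(4, -1643), -534481)) = Mul(Add(Add(-948165, 1150058), 3645814), Add(-6572, -534481)) = Mul(Add(201893, 3645814), -541053) = Mul(3847707, -541053) = -2081813415471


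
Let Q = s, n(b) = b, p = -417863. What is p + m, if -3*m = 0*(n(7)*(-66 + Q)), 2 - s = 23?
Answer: -417863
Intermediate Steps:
s = -21 (s = 2 - 1*23 = 2 - 23 = -21)
Q = -21
m = 0 (m = -0*7*(-66 - 21) = -0*7*(-87) = -0*(-609) = -1/3*0 = 0)
p + m = -417863 + 0 = -417863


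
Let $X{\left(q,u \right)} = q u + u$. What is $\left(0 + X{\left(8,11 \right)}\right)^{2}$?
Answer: $9801$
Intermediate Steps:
$X{\left(q,u \right)} = u + q u$
$\left(0 + X{\left(8,11 \right)}\right)^{2} = \left(0 + 11 \left(1 + 8\right)\right)^{2} = \left(0 + 11 \cdot 9\right)^{2} = \left(0 + 99\right)^{2} = 99^{2} = 9801$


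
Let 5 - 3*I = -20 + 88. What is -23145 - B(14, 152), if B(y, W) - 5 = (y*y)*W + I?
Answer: -52921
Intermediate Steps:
I = -21 (I = 5/3 - (-20 + 88)/3 = 5/3 - 1/3*68 = 5/3 - 68/3 = -21)
B(y, W) = -16 + W*y**2 (B(y, W) = 5 + ((y*y)*W - 21) = 5 + (y**2*W - 21) = 5 + (W*y**2 - 21) = 5 + (-21 + W*y**2) = -16 + W*y**2)
-23145 - B(14, 152) = -23145 - (-16 + 152*14**2) = -23145 - (-16 + 152*196) = -23145 - (-16 + 29792) = -23145 - 1*29776 = -23145 - 29776 = -52921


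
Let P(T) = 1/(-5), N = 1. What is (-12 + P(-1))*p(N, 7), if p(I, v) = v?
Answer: -427/5 ≈ -85.400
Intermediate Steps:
P(T) = -⅕
(-12 + P(-1))*p(N, 7) = (-12 - ⅕)*7 = -61/5*7 = -427/5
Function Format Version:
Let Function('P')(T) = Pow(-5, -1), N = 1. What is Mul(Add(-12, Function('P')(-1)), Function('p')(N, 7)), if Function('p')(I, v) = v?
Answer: Rational(-427, 5) ≈ -85.400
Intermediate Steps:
Function('P')(T) = Rational(-1, 5)
Mul(Add(-12, Function('P')(-1)), Function('p')(N, 7)) = Mul(Add(-12, Rational(-1, 5)), 7) = Mul(Rational(-61, 5), 7) = Rational(-427, 5)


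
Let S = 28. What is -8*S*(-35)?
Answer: 7840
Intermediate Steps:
-8*S*(-35) = -8*28*(-35) = -224*(-35) = 7840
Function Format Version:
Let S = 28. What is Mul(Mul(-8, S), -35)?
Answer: 7840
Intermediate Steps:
Mul(Mul(-8, S), -35) = Mul(Mul(-8, 28), -35) = Mul(-224, -35) = 7840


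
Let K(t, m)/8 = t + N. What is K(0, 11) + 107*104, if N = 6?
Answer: 11176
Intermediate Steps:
K(t, m) = 48 + 8*t (K(t, m) = 8*(t + 6) = 8*(6 + t) = 48 + 8*t)
K(0, 11) + 107*104 = (48 + 8*0) + 107*104 = (48 + 0) + 11128 = 48 + 11128 = 11176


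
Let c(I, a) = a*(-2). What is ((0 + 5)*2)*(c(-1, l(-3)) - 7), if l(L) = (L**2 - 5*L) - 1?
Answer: -530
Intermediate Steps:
l(L) = -1 + L**2 - 5*L
c(I, a) = -2*a
((0 + 5)*2)*(c(-1, l(-3)) - 7) = ((0 + 5)*2)*(-2*(-1 + (-3)**2 - 5*(-3)) - 7) = (5*2)*(-2*(-1 + 9 + 15) - 7) = 10*(-2*23 - 7) = 10*(-46 - 7) = 10*(-53) = -530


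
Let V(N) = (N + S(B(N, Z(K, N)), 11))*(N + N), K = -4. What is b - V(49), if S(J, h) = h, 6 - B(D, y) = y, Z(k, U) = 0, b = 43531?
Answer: 37651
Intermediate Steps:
B(D, y) = 6 - y
V(N) = 2*N*(11 + N) (V(N) = (N + 11)*(N + N) = (11 + N)*(2*N) = 2*N*(11 + N))
b - V(49) = 43531 - 2*49*(11 + 49) = 43531 - 2*49*60 = 43531 - 1*5880 = 43531 - 5880 = 37651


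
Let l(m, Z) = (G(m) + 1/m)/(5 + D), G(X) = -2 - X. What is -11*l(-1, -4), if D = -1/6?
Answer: 132/29 ≈ 4.5517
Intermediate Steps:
D = -1/6 (D = -1*1/6 = -1/6 ≈ -0.16667)
l(m, Z) = -12/29 - 6*m/29 + 6/(29*m) (l(m, Z) = ((-2 - m) + 1/m)/(5 - 1/6) = (-2 + 1/m - m)/(29/6) = (-2 + 1/m - m)*(6/29) = -12/29 - 6*m/29 + 6/(29*m))
-11*l(-1, -4) = -66*(1 - 1*(-1)*(2 - 1))/(29*(-1)) = -66*(-1)*(1 - 1*(-1)*1)/29 = -66*(-1)*(1 + 1)/29 = -66*(-1)*2/29 = -11*(-12/29) = 132/29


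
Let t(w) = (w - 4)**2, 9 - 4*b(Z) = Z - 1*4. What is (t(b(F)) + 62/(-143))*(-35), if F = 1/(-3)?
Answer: -490/1287 ≈ -0.38073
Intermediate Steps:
F = -1/3 ≈ -0.33333
b(Z) = 13/4 - Z/4 (b(Z) = 9/4 - (Z - 1*4)/4 = 9/4 - (Z - 4)/4 = 9/4 - (-4 + Z)/4 = 9/4 + (1 - Z/4) = 13/4 - Z/4)
t(w) = (-4 + w)**2
(t(b(F)) + 62/(-143))*(-35) = ((-4 + (13/4 - 1/4*(-1/3)))**2 + 62/(-143))*(-35) = ((-4 + (13/4 + 1/12))**2 + 62*(-1/143))*(-35) = ((-4 + 10/3)**2 - 62/143)*(-35) = ((-2/3)**2 - 62/143)*(-35) = (4/9 - 62/143)*(-35) = (14/1287)*(-35) = -490/1287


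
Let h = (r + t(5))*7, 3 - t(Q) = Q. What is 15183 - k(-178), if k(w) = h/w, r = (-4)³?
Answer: 1351056/89 ≈ 15180.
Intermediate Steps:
r = -64
t(Q) = 3 - Q
h = -462 (h = (-64 + (3 - 1*5))*7 = (-64 + (3 - 5))*7 = (-64 - 2)*7 = -66*7 = -462)
k(w) = -462/w
15183 - k(-178) = 15183 - (-462)/(-178) = 15183 - (-462)*(-1)/178 = 15183 - 1*231/89 = 15183 - 231/89 = 1351056/89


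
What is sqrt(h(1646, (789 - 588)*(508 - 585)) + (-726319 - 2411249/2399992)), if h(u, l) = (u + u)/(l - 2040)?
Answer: I*sqrt(320927678824264254034122558)/21020329932 ≈ 852.24*I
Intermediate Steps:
h(u, l) = 2*u/(-2040 + l) (h(u, l) = (2*u)/(-2040 + l) = 2*u/(-2040 + l))
sqrt(h(1646, (789 - 588)*(508 - 585)) + (-726319 - 2411249/2399992)) = sqrt(2*1646/(-2040 + (789 - 588)*(508 - 585)) + (-726319 - 2411249/2399992)) = sqrt(2*1646/(-2040 + 201*(-77)) + (-726319 - 2411249/2399992)) = sqrt(2*1646/(-2040 - 15477) + (-726319 - 1*2411249/2399992)) = sqrt(2*1646/(-17517) + (-726319 - 2411249/2399992)) = sqrt(2*1646*(-1/17517) - 1743162200697/2399992) = sqrt(-3292/17517 - 1743162200697/2399992) = sqrt(-30534980170383013/42040659864) = I*sqrt(320927678824264254034122558)/21020329932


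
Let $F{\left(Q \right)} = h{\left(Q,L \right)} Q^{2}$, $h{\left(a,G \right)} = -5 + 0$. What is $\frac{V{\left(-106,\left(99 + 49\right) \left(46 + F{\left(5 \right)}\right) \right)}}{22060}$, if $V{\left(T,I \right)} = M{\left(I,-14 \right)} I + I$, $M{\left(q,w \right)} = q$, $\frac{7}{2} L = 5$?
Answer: $\frac{34172793}{5515} \approx 6196.3$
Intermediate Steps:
$L = \frac{10}{7}$ ($L = \frac{2}{7} \cdot 5 = \frac{10}{7} \approx 1.4286$)
$h{\left(a,G \right)} = -5$
$F{\left(Q \right)} = - 5 Q^{2}$
$V{\left(T,I \right)} = I + I^{2}$ ($V{\left(T,I \right)} = I I + I = I^{2} + I = I + I^{2}$)
$\frac{V{\left(-106,\left(99 + 49\right) \left(46 + F{\left(5 \right)}\right) \right)}}{22060} = \frac{\left(99 + 49\right) \left(46 - 5 \cdot 5^{2}\right) \left(1 + \left(99 + 49\right) \left(46 - 5 \cdot 5^{2}\right)\right)}{22060} = 148 \left(46 - 125\right) \left(1 + 148 \left(46 - 125\right)\right) \frac{1}{22060} = 148 \left(-79\right) \left(1 + 148 \left(-79\right)\right) \frac{1}{22060} = - 11692 \left(1 - 11692\right) \frac{1}{22060} = \left(-11692\right) \left(-11691\right) \frac{1}{22060} = 136691172 \cdot \frac{1}{22060} = \frac{34172793}{5515}$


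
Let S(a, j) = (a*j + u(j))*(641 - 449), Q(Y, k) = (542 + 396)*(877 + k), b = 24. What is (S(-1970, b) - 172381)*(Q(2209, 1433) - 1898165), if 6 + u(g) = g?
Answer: -2483798291275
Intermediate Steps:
u(g) = -6 + g
Q(Y, k) = 822626 + 938*k (Q(Y, k) = 938*(877 + k) = 822626 + 938*k)
S(a, j) = -1152 + 192*j + 192*a*j (S(a, j) = (a*j + (-6 + j))*(641 - 449) = (-6 + j + a*j)*192 = -1152 + 192*j + 192*a*j)
(S(-1970, b) - 172381)*(Q(2209, 1433) - 1898165) = ((-1152 + 192*24 + 192*(-1970)*24) - 172381)*((822626 + 938*1433) - 1898165) = ((-1152 + 4608 - 9077760) - 172381)*((822626 + 1344154) - 1898165) = (-9074304 - 172381)*(2166780 - 1898165) = -9246685*268615 = -2483798291275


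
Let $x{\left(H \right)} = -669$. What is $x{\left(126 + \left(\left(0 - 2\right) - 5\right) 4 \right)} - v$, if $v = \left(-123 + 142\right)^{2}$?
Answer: $-1030$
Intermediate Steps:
$v = 361$ ($v = 19^{2} = 361$)
$x{\left(126 + \left(\left(0 - 2\right) - 5\right) 4 \right)} - v = -669 - 361 = -1030$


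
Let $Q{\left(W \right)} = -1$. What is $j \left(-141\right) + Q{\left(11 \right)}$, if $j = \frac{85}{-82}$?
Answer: $\frac{11903}{82} \approx 145.16$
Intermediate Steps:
$j = - \frac{85}{82}$ ($j = 85 \left(- \frac{1}{82}\right) = - \frac{85}{82} \approx -1.0366$)
$j \left(-141\right) + Q{\left(11 \right)} = \left(- \frac{85}{82}\right) \left(-141\right) - 1 = \frac{11985}{82} - 1 = \frac{11903}{82}$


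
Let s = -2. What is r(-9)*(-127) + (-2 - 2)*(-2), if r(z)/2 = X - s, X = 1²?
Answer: -754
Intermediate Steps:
X = 1
r(z) = 6 (r(z) = 2*(1 - 1*(-2)) = 2*(1 + 2) = 2*3 = 6)
r(-9)*(-127) + (-2 - 2)*(-2) = 6*(-127) + (-2 - 2)*(-2) = -762 - 4*(-2) = -762 + 8 = -754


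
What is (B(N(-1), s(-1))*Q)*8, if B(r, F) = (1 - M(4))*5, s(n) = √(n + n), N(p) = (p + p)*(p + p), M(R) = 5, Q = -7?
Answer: 1120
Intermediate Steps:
N(p) = 4*p² (N(p) = (2*p)*(2*p) = 4*p²)
s(n) = √2*√n (s(n) = √(2*n) = √2*√n)
B(r, F) = -20 (B(r, F) = (1 - 1*5)*5 = (1 - 5)*5 = -4*5 = -20)
(B(N(-1), s(-1))*Q)*8 = -20*(-7)*8 = 140*8 = 1120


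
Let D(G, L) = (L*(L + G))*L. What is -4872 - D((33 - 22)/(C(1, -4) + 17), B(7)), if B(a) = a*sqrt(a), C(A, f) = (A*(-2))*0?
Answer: -86597/17 - 2401*sqrt(7) ≈ -11446.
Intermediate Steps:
C(A, f) = 0 (C(A, f) = -2*A*0 = 0)
B(a) = a**(3/2)
D(G, L) = L**2*(G + L) (D(G, L) = (L*(G + L))*L = L**2*(G + L))
-4872 - D((33 - 22)/(C(1, -4) + 17), B(7)) = -4872 - (7**(3/2))**2*((33 - 22)/(0 + 17) + 7**(3/2)) = -4872 - (7*sqrt(7))**2*(11/17 + 7*sqrt(7)) = -4872 - 343*(11*(1/17) + 7*sqrt(7)) = -4872 - 343*(11/17 + 7*sqrt(7)) = -4872 - (3773/17 + 2401*sqrt(7)) = -4872 + (-3773/17 - 2401*sqrt(7)) = -86597/17 - 2401*sqrt(7)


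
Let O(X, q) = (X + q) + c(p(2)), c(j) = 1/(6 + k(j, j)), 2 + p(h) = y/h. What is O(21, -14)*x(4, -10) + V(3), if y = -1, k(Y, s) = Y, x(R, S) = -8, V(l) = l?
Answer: -387/7 ≈ -55.286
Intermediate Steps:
p(h) = -2 - 1/h
c(j) = 1/(6 + j)
O(X, q) = 2/7 + X + q (O(X, q) = (X + q) + 1/(6 + (-2 - 1/2)) = (X + q) + 1/(6 + (-2 - 1*½)) = (X + q) + 1/(6 + (-2 - ½)) = (X + q) + 1/(6 - 5/2) = (X + q) + 1/(7/2) = (X + q) + 2/7 = 2/7 + X + q)
O(21, -14)*x(4, -10) + V(3) = (2/7 + 21 - 14)*(-8) + 3 = (51/7)*(-8) + 3 = -408/7 + 3 = -387/7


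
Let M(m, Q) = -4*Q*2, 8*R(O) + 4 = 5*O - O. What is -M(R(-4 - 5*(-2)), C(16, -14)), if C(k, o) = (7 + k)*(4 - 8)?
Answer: -736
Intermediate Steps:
C(k, o) = -28 - 4*k (C(k, o) = (7 + k)*(-4) = -28 - 4*k)
R(O) = -1/2 + O/2 (R(O) = -1/2 + (5*O - O)/8 = -1/2 + (4*O)/8 = -1/2 + O/2)
M(m, Q) = -8*Q
-M(R(-4 - 5*(-2)), C(16, -14)) = -(-8)*(-28 - 4*16) = -(-8)*(-28 - 64) = -(-8)*(-92) = -1*736 = -736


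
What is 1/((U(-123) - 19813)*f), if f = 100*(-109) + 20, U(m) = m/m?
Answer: 1/215554560 ≈ 4.6392e-9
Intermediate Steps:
U(m) = 1
f = -10880 (f = -10900 + 20 = -10880)
1/((U(-123) - 19813)*f) = 1/((1 - 19813)*(-10880)) = -1/10880/(-19812) = -1/19812*(-1/10880) = 1/215554560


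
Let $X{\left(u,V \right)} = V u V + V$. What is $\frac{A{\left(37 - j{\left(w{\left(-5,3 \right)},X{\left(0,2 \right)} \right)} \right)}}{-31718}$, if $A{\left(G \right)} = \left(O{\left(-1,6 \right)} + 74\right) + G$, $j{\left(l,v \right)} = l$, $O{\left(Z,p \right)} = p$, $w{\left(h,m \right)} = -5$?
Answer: $- \frac{61}{15859} \approx -0.0038464$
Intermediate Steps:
$X{\left(u,V \right)} = V + u V^{2}$ ($X{\left(u,V \right)} = u V^{2} + V = V + u V^{2}$)
$A{\left(G \right)} = 80 + G$ ($A{\left(G \right)} = \left(6 + 74\right) + G = 80 + G$)
$\frac{A{\left(37 - j{\left(w{\left(-5,3 \right)},X{\left(0,2 \right)} \right)} \right)}}{-31718} = \frac{80 + \left(37 - -5\right)}{-31718} = \left(80 + \left(37 + 5\right)\right) \left(- \frac{1}{31718}\right) = \left(80 + 42\right) \left(- \frac{1}{31718}\right) = 122 \left(- \frac{1}{31718}\right) = - \frac{61}{15859}$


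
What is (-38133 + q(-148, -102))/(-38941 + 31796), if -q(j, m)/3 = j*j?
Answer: 20769/1429 ≈ 14.534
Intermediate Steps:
q(j, m) = -3*j² (q(j, m) = -3*j*j = -3*j²)
(-38133 + q(-148, -102))/(-38941 + 31796) = (-38133 - 3*(-148)²)/(-38941 + 31796) = (-38133 - 3*21904)/(-7145) = (-38133 - 65712)*(-1/7145) = -103845*(-1/7145) = 20769/1429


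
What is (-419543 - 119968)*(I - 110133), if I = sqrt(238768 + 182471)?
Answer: 59417964963 - 539511*sqrt(421239) ≈ 5.9068e+10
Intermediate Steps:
I = sqrt(421239) ≈ 649.03
(-419543 - 119968)*(I - 110133) = (-419543 - 119968)*(sqrt(421239) - 110133) = -539511*(-110133 + sqrt(421239)) = 59417964963 - 539511*sqrt(421239)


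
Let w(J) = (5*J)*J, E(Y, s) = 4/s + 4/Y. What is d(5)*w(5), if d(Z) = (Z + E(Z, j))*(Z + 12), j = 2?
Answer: 16575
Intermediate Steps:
E(Y, s) = 4/Y + 4/s
d(Z) = (12 + Z)*(2 + Z + 4/Z) (d(Z) = (Z + (4/Z + 4/2))*(Z + 12) = (Z + (4/Z + 4*(½)))*(12 + Z) = (Z + (4/Z + 2))*(12 + Z) = (Z + (2 + 4/Z))*(12 + Z) = (2 + Z + 4/Z)*(12 + Z) = (12 + Z)*(2 + Z + 4/Z))
w(J) = 5*J²
d(5)*w(5) = (28 + 5² + 14*5 + 48/5)*(5*5²) = (28 + 25 + 70 + 48*(⅕))*(5*25) = (28 + 25 + 70 + 48/5)*125 = (663/5)*125 = 16575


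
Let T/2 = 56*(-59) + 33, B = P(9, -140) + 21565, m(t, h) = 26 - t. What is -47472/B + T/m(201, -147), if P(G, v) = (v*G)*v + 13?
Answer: 643432238/17323075 ≈ 37.143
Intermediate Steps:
P(G, v) = 13 + G*v**2 (P(G, v) = (G*v)*v + 13 = G*v**2 + 13 = 13 + G*v**2)
B = 197978 (B = (13 + 9*(-140)**2) + 21565 = (13 + 9*19600) + 21565 = (13 + 176400) + 21565 = 176413 + 21565 = 197978)
T = -6542 (T = 2*(56*(-59) + 33) = 2*(-3304 + 33) = 2*(-3271) = -6542)
-47472/B + T/m(201, -147) = -47472/197978 - 6542/(26 - 1*201) = -47472*1/197978 - 6542/(26 - 201) = -23736/98989 - 6542/(-175) = -23736/98989 - 6542*(-1/175) = -23736/98989 + 6542/175 = 643432238/17323075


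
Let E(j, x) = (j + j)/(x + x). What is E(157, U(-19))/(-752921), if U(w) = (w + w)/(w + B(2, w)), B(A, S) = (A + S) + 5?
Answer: -4867/28610998 ≈ -0.00017011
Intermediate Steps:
B(A, S) = 5 + A + S
U(w) = 2*w/(7 + 2*w) (U(w) = (w + w)/(w + (5 + 2 + w)) = (2*w)/(w + (7 + w)) = (2*w)/(7 + 2*w) = 2*w/(7 + 2*w))
E(j, x) = j/x (E(j, x) = (2*j)/((2*x)) = (2*j)*(1/(2*x)) = j/x)
E(157, U(-19))/(-752921) = (157/((2*(-19)/(7 + 2*(-19)))))/(-752921) = (157/((2*(-19)/(7 - 38))))*(-1/752921) = (157/((2*(-19)/(-31))))*(-1/752921) = (157/((2*(-19)*(-1/31))))*(-1/752921) = (157/(38/31))*(-1/752921) = (157*(31/38))*(-1/752921) = (4867/38)*(-1/752921) = -4867/28610998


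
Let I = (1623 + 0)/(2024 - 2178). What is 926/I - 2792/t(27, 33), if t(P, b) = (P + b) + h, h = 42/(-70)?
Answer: -21670156/160677 ≈ -134.87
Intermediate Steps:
I = -1623/154 (I = 1623/(-154) = 1623*(-1/154) = -1623/154 ≈ -10.539)
h = -3/5 (h = 42*(-1/70) = -3/5 ≈ -0.60000)
t(P, b) = -3/5 + P + b (t(P, b) = (P + b) - 3/5 = -3/5 + P + b)
926/I - 2792/t(27, 33) = 926/(-1623/154) - 2792/(-3/5 + 27 + 33) = 926*(-154/1623) - 2792/297/5 = -142604/1623 - 2792*5/297 = -142604/1623 - 13960/297 = -21670156/160677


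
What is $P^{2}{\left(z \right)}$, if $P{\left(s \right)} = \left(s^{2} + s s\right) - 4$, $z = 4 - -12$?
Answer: $258064$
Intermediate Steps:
$z = 16$ ($z = 4 + 12 = 16$)
$P{\left(s \right)} = -4 + 2 s^{2}$ ($P{\left(s \right)} = \left(s^{2} + s^{2}\right) - 4 = 2 s^{2} - 4 = -4 + 2 s^{2}$)
$P^{2}{\left(z \right)} = \left(-4 + 2 \cdot 16^{2}\right)^{2} = \left(-4 + 2 \cdot 256\right)^{2} = \left(-4 + 512\right)^{2} = 508^{2} = 258064$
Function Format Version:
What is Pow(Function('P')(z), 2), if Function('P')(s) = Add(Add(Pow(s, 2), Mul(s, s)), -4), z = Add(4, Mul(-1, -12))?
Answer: 258064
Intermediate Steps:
z = 16 (z = Add(4, 12) = 16)
Function('P')(s) = Add(-4, Mul(2, Pow(s, 2))) (Function('P')(s) = Add(Add(Pow(s, 2), Pow(s, 2)), -4) = Add(Mul(2, Pow(s, 2)), -4) = Add(-4, Mul(2, Pow(s, 2))))
Pow(Function('P')(z), 2) = Pow(Add(-4, Mul(2, Pow(16, 2))), 2) = Pow(Add(-4, Mul(2, 256)), 2) = Pow(Add(-4, 512), 2) = Pow(508, 2) = 258064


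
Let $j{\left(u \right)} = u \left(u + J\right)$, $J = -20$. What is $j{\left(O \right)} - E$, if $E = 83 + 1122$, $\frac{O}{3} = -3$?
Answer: $-944$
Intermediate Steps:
$O = -9$ ($O = 3 \left(-3\right) = -9$)
$E = 1205$
$j{\left(u \right)} = u \left(-20 + u\right)$ ($j{\left(u \right)} = u \left(u - 20\right) = u \left(-20 + u\right)$)
$j{\left(O \right)} - E = - 9 \left(-20 - 9\right) - 1205 = \left(-9\right) \left(-29\right) - 1205 = 261 - 1205 = -944$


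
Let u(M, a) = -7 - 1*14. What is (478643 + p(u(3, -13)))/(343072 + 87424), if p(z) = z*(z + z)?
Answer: 479525/430496 ≈ 1.1139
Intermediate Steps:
u(M, a) = -21 (u(M, a) = -7 - 14 = -21)
p(z) = 2*z**2 (p(z) = z*(2*z) = 2*z**2)
(478643 + p(u(3, -13)))/(343072 + 87424) = (478643 + 2*(-21)**2)/(343072 + 87424) = (478643 + 2*441)/430496 = (478643 + 882)*(1/430496) = 479525*(1/430496) = 479525/430496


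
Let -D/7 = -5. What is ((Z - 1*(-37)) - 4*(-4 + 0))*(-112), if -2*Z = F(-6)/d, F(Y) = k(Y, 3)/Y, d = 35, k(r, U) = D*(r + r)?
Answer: -5824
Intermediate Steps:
D = 35 (D = -7*(-5) = 35)
k(r, U) = 70*r (k(r, U) = 35*(r + r) = 35*(2*r) = 70*r)
F(Y) = 70 (F(Y) = (70*Y)/Y = 70)
Z = -1 (Z = -35/35 = -½*2 = -1)
((Z - 1*(-37)) - 4*(-4 + 0))*(-112) = ((-1 - 1*(-37)) - 4*(-4 + 0))*(-112) = ((-1 + 37) - 4*(-4))*(-112) = (36 + 16)*(-112) = 52*(-112) = -5824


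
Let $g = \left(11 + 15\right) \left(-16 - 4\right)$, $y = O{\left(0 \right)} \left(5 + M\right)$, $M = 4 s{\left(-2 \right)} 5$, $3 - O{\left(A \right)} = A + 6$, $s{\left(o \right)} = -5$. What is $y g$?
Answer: $-148200$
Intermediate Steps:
$O{\left(A \right)} = -3 - A$ ($O{\left(A \right)} = 3 - \left(A + 6\right) = 3 - \left(6 + A\right) = -3 - A$)
$M = -100$ ($M = 4 \left(-5\right) 5 = \left(-20\right) 5 = -100$)
$y = 285$ ($y = \left(-3 - 0\right) \left(5 - 100\right) = \left(-3 + 0\right) \left(-95\right) = \left(-3\right) \left(-95\right) = 285$)
$g = -520$ ($g = 26 \left(-20\right) = -520$)
$y g = 285 \left(-520\right) = -148200$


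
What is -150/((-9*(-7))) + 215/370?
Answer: -2797/1554 ≈ -1.7999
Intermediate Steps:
-150/((-9*(-7))) + 215/370 = -150/63 + 215*(1/370) = -150*1/63 + 43/74 = -50/21 + 43/74 = -2797/1554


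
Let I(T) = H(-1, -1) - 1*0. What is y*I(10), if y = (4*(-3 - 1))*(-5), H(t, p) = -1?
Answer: -80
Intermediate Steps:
y = 80 (y = (4*(-4))*(-5) = -16*(-5) = 80)
I(T) = -1 (I(T) = -1 - 1*0 = -1 + 0 = -1)
y*I(10) = 80*(-1) = -80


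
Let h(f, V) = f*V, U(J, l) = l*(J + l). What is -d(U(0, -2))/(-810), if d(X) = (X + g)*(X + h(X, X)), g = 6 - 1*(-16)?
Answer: 52/81 ≈ 0.64198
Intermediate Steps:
h(f, V) = V*f
g = 22 (g = 6 + 16 = 22)
d(X) = (22 + X)*(X + X²) (d(X) = (X + 22)*(X + X*X) = (22 + X)*(X + X²))
-d(U(0, -2))/(-810) = -(-2*(0 - 2))*(22 + (-2*(0 - 2))² + 23*(-2*(0 - 2)))/(-810) = -(-2*(-2))*(22 + (-2*(-2))² + 23*(-2*(-2)))*(-1/810) = -4*(22 + 4² + 23*4)*(-1/810) = -4*(22 + 16 + 92)*(-1/810) = -4*130*(-1/810) = -1*520*(-1/810) = -520*(-1/810) = 52/81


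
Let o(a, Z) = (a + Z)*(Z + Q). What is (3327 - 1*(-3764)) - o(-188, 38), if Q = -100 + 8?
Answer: -1009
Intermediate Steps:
Q = -92
o(a, Z) = (-92 + Z)*(Z + a) (o(a, Z) = (a + Z)*(Z - 92) = (Z + a)*(-92 + Z) = (-92 + Z)*(Z + a))
(3327 - 1*(-3764)) - o(-188, 38) = (3327 - 1*(-3764)) - (38² - 92*38 - 92*(-188) + 38*(-188)) = (3327 + 3764) - (1444 - 3496 + 17296 - 7144) = 7091 - 1*8100 = 7091 - 8100 = -1009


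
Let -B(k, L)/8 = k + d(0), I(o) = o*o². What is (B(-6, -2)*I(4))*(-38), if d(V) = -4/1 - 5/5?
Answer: -214016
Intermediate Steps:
d(V) = -5 (d(V) = -4*1 - 5*⅕ = -4 - 1 = -5)
I(o) = o³
B(k, L) = 40 - 8*k (B(k, L) = -8*(k - 5) = -8*(-5 + k) = 40 - 8*k)
(B(-6, -2)*I(4))*(-38) = ((40 - 8*(-6))*4³)*(-38) = ((40 + 48)*64)*(-38) = (88*64)*(-38) = 5632*(-38) = -214016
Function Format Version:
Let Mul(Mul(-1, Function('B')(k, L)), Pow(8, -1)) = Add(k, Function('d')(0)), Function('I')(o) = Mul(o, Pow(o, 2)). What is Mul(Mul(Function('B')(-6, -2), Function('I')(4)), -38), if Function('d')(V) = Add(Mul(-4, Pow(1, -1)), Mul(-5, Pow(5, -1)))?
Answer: -214016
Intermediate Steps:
Function('d')(V) = -5 (Function('d')(V) = Add(Mul(-4, 1), Mul(-5, Rational(1, 5))) = Add(-4, -1) = -5)
Function('I')(o) = Pow(o, 3)
Function('B')(k, L) = Add(40, Mul(-8, k)) (Function('B')(k, L) = Mul(-8, Add(k, -5)) = Mul(-8, Add(-5, k)) = Add(40, Mul(-8, k)))
Mul(Mul(Function('B')(-6, -2), Function('I')(4)), -38) = Mul(Mul(Add(40, Mul(-8, -6)), Pow(4, 3)), -38) = Mul(Mul(Add(40, 48), 64), -38) = Mul(Mul(88, 64), -38) = Mul(5632, -38) = -214016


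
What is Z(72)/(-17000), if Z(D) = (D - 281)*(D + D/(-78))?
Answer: 48279/55250 ≈ 0.87383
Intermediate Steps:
Z(D) = 77*D*(-281 + D)/78 (Z(D) = (-281 + D)*(D + D*(-1/78)) = (-281 + D)*(D - D/78) = (-281 + D)*(77*D/78) = 77*D*(-281 + D)/78)
Z(72)/(-17000) = ((77/78)*72*(-281 + 72))/(-17000) = ((77/78)*72*(-209))*(-1/17000) = -193116/13*(-1/17000) = 48279/55250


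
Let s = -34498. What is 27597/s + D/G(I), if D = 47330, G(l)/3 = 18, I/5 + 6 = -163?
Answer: 815650051/931446 ≈ 875.68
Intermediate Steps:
I = -845 (I = -30 + 5*(-163) = -30 - 815 = -845)
G(l) = 54 (G(l) = 3*18 = 54)
27597/s + D/G(I) = 27597/(-34498) + 47330/54 = 27597*(-1/34498) + 47330*(1/54) = -27597/34498 + 23665/27 = 815650051/931446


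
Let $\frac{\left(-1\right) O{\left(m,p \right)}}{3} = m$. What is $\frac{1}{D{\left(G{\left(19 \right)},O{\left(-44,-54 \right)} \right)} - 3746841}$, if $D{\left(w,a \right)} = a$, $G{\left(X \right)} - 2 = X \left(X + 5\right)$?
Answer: $- \frac{1}{3746709} \approx -2.669 \cdot 10^{-7}$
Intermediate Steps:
$G{\left(X \right)} = 2 + X \left(5 + X\right)$ ($G{\left(X \right)} = 2 + X \left(X + 5\right) = 2 + X \left(5 + X\right)$)
$O{\left(m,p \right)} = - 3 m$
$\frac{1}{D{\left(G{\left(19 \right)},O{\left(-44,-54 \right)} \right)} - 3746841} = \frac{1}{\left(-3\right) \left(-44\right) - 3746841} = \frac{1}{132 - 3746841} = \frac{1}{-3746709} = - \frac{1}{3746709}$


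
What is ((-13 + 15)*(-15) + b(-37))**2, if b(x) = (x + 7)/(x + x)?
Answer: 1199025/1369 ≈ 875.84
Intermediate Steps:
b(x) = (7 + x)/(2*x) (b(x) = (7 + x)/((2*x)) = (7 + x)*(1/(2*x)) = (7 + x)/(2*x))
((-13 + 15)*(-15) + b(-37))**2 = ((-13 + 15)*(-15) + (1/2)*(7 - 37)/(-37))**2 = (2*(-15) + (1/2)*(-1/37)*(-30))**2 = (-30 + 15/37)**2 = (-1095/37)**2 = 1199025/1369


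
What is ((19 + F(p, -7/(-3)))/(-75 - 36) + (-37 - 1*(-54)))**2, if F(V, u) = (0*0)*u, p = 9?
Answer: 3489424/12321 ≈ 283.21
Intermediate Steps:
F(V, u) = 0 (F(V, u) = 0*u = 0)
((19 + F(p, -7/(-3)))/(-75 - 36) + (-37 - 1*(-54)))**2 = ((19 + 0)/(-75 - 36) + (-37 - 1*(-54)))**2 = (19/(-111) + (-37 + 54))**2 = (19*(-1/111) + 17)**2 = (-19/111 + 17)**2 = (1868/111)**2 = 3489424/12321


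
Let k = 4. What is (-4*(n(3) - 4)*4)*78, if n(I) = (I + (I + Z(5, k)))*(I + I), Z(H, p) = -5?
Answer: -2496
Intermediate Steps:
n(I) = 2*I*(-5 + 2*I) (n(I) = (I + (I - 5))*(I + I) = (I + (-5 + I))*(2*I) = (-5 + 2*I)*(2*I) = 2*I*(-5 + 2*I))
(-4*(n(3) - 4)*4)*78 = (-4*(2*3*(-5 + 2*3) - 4)*4)*78 = (-4*(2*3*(-5 + 6) - 4)*4)*78 = (-4*(2*3*1 - 4)*4)*78 = (-4*(6 - 4)*4)*78 = (-4*2*4)*78 = -8*4*78 = -32*78 = -2496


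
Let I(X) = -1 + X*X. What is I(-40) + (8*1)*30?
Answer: 1839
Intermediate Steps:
I(X) = -1 + X**2
I(-40) + (8*1)*30 = (-1 + (-40)**2) + (8*1)*30 = (-1 + 1600) + 8*30 = 1599 + 240 = 1839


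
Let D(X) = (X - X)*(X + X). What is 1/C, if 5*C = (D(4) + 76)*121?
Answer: 5/9196 ≈ 0.00054371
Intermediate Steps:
D(X) = 0 (D(X) = 0*(2*X) = 0)
C = 9196/5 (C = ((0 + 76)*121)/5 = (76*121)/5 = (⅕)*9196 = 9196/5 ≈ 1839.2)
1/C = 1/(9196/5) = 5/9196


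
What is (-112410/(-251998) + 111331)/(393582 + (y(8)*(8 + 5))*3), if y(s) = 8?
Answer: 7013825437/24815125053 ≈ 0.28264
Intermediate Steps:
(-112410/(-251998) + 111331)/(393582 + (y(8)*(8 + 5))*3) = (-112410/(-251998) + 111331)/(393582 + (8*(8 + 5))*3) = (-112410*(-1/251998) + 111331)/(393582 + (8*13)*3) = (56205/125999 + 111331)/(393582 + 104*3) = 14027650874/(125999*(393582 + 312)) = (14027650874/125999)/393894 = (14027650874/125999)*(1/393894) = 7013825437/24815125053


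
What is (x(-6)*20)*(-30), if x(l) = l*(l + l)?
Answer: -43200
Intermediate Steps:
x(l) = 2*l**2 (x(l) = l*(2*l) = 2*l**2)
(x(-6)*20)*(-30) = ((2*(-6)**2)*20)*(-30) = ((2*36)*20)*(-30) = (72*20)*(-30) = 1440*(-30) = -43200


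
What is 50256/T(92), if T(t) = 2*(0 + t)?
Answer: 6282/23 ≈ 273.13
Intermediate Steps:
T(t) = 2*t
50256/T(92) = 50256/((2*92)) = 50256/184 = 50256*(1/184) = 6282/23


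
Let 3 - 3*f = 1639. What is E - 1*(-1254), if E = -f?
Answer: 5398/3 ≈ 1799.3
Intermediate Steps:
f = -1636/3 (f = 1 - 1/3*1639 = 1 - 1639/3 = -1636/3 ≈ -545.33)
E = 1636/3 (E = -1*(-1636/3) = 1636/3 ≈ 545.33)
E - 1*(-1254) = 1636/3 - 1*(-1254) = 1636/3 + 1254 = 5398/3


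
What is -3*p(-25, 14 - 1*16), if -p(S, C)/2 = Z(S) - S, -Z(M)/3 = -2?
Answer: 186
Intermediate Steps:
Z(M) = 6 (Z(M) = -3*(-2) = 6)
p(S, C) = -12 + 2*S (p(S, C) = -2*(6 - S) = -12 + 2*S)
-3*p(-25, 14 - 1*16) = -3*(-12 + 2*(-25)) = -3*(-12 - 50) = -3*(-62) = 186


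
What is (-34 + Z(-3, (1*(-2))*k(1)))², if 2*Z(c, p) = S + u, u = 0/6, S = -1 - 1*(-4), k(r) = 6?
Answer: 4225/4 ≈ 1056.3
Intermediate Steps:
S = 3 (S = -1 + 4 = 3)
u = 0 (u = 0*(⅙) = 0)
Z(c, p) = 3/2 (Z(c, p) = (3 + 0)/2 = (½)*3 = 3/2)
(-34 + Z(-3, (1*(-2))*k(1)))² = (-34 + 3/2)² = (-65/2)² = 4225/4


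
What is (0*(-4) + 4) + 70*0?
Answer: 4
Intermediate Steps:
(0*(-4) + 4) + 70*0 = (0 + 4) + 0 = 4 + 0 = 4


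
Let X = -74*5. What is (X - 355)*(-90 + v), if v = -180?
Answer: 195750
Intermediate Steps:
X = -370
(X - 355)*(-90 + v) = (-370 - 355)*(-90 - 180) = -725*(-270) = 195750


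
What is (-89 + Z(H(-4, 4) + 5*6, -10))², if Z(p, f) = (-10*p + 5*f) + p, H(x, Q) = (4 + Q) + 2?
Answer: 249001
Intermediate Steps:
H(x, Q) = 6 + Q
Z(p, f) = -9*p + 5*f
(-89 + Z(H(-4, 4) + 5*6, -10))² = (-89 + (-9*((6 + 4) + 5*6) + 5*(-10)))² = (-89 + (-9*(10 + 30) - 50))² = (-89 + (-9*40 - 50))² = (-89 + (-360 - 50))² = (-89 - 410)² = (-499)² = 249001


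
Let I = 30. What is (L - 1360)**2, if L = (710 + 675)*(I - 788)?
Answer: 1105000416100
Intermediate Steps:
L = -1049830 (L = (710 + 675)*(30 - 788) = 1385*(-758) = -1049830)
(L - 1360)**2 = (-1049830 - 1360)**2 = (-1051190)**2 = 1105000416100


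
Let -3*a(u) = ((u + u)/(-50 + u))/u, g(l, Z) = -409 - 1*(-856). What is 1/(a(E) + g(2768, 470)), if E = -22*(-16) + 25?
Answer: 981/438505 ≈ 0.0022371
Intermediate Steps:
g(l, Z) = 447 (g(l, Z) = -409 + 856 = 447)
E = 377 (E = 352 + 25 = 377)
a(u) = -2/(3*(-50 + u)) (a(u) = -(u + u)/(-50 + u)/(3*u) = -(2*u)/(-50 + u)/(3*u) = -2*u/(-50 + u)/(3*u) = -2/(3*(-50 + u)))
1/(a(E) + g(2768, 470)) = 1/(-2/(-150 + 3*377) + 447) = 1/(-2/(-150 + 1131) + 447) = 1/(-2/981 + 447) = 1/(438505/981) = 981/438505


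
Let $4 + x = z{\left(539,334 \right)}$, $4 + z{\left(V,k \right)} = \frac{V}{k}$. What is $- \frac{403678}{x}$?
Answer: $\frac{134828452}{2133} \approx 63211.0$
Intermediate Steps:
$z{\left(V,k \right)} = -4 + \frac{V}{k}$
$x = - \frac{2133}{334}$ ($x = -4 - \left(4 - \frac{539}{334}\right) = -4 + \left(-4 + 539 \cdot \frac{1}{334}\right) = -4 + \left(-4 + \frac{539}{334}\right) = -4 - \frac{797}{334} = - \frac{2133}{334} \approx -6.3862$)
$- \frac{403678}{x} = - \frac{403678}{- \frac{2133}{334}} = \left(-403678\right) \left(- \frac{334}{2133}\right) = \frac{134828452}{2133}$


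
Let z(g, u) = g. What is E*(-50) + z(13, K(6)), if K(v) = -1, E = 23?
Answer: -1137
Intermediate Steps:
E*(-50) + z(13, K(6)) = 23*(-50) + 13 = -1150 + 13 = -1137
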